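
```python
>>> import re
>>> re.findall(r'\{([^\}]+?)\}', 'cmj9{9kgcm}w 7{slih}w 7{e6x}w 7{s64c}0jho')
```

['9kgcm', 'slih', 'e6x', 's64c']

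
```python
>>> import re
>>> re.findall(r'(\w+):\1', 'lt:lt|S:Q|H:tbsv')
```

The backreference `\1` re-matches whatever the first group consumed, character for character.
Matches: at [0:5] match 'lt:lt', group 1 = 'lt'.
With a single group, `findall` returns only what that group captured — 1 item.

['lt']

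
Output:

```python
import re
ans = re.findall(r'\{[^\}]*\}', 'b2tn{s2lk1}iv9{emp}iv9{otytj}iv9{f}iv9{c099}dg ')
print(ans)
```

With no groups in the pattern, `findall` gives back each whole match — 5 here.

['{s2lk1}', '{emp}', '{otytj}', '{f}', '{c099}']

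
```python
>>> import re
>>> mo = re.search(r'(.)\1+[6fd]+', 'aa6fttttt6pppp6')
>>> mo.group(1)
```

'a'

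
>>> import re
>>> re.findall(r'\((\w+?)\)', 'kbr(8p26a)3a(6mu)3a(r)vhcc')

['8p26a', '6mu', 'r']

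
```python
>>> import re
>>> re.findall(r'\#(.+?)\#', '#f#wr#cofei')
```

A non-greedy quantifier consumes as few characters as it can — just enough that the remainder of the pattern still matches from where it stops; whatever follows it matches normally.
One capturing group, so `findall` returns just the captured substring from the one match — 1 in all.

['f']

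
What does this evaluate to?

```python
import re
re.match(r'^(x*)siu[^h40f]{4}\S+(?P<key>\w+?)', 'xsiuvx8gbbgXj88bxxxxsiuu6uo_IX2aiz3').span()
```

(0, 35)

The pattern matches anchored at the start of the string; then zero or more of a literal 'x' (captured); then the literal 'siu', then exactly 4 of any character except [h40f], then one or more of a non-whitespace character; then one or more of a word character (lazy) (captured as 'key').
With `match`, the pattern is implicitly anchored at the beginning.
The match spans [0:35] → 'xsiuvx8gbbgXj88bxxxxsiuu6uo_IX2aiz3'.
Captured: group 1 = 'x', group 2 = '3'.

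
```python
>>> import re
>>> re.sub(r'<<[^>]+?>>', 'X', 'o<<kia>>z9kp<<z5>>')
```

'oXz9kpX'

Matches: at [1:8] → '<<kia>>'; at [12:18] → '<<z5>>'.
Every occurrence is swapped for 'X'.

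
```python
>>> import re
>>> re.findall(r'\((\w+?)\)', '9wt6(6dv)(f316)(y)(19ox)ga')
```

Matches: at [4:9] match '(6dv)', group 1 = '6dv'; at [9:15] match '(f316)', group 1 = 'f316'; at [15:18] match '(y)', group 1 = 'y'; at [18:24] match '(19ox)', group 1 = '19ox'.
With a single group, `findall` returns only what that group captured — 4 items.

['6dv', 'f316', 'y', '19ox']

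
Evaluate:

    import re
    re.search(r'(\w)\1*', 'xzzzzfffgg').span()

(0, 1)

After group 1 captures some text, `\1` only succeeds where that same text appears again.
The match spans [0:1] → 'x'.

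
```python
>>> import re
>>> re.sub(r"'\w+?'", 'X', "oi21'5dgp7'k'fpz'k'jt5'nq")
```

'oi21XkXkXnq'

Matches: at [4:11] → "'5dgp7'"; at [12:17] → "'fpz'"; at [18:23] → "'jt5'".
`sub` substitutes 'X' at each match site.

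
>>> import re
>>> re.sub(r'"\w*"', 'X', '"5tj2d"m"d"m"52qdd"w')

'XmXmXw'

Each match is replaced by 'X'.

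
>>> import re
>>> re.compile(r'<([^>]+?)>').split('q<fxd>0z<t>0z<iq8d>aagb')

Matches to split on: at [1:6] → '<fxd>'; at [8:11] → '<t>'; at [13:19] → '<iq8d>'.
With a capturing group present, the delimiter's captured portion is kept in the result list.

['q', 'fxd', '0z', 't', '0z', 'iq8d', 'aagb']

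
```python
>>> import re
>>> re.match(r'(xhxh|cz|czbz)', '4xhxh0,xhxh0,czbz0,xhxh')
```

None

`match` is anchored at position 0; if the pattern doesn't fit there, it returns None.
Here the pattern fails at index 0, so the call returns None.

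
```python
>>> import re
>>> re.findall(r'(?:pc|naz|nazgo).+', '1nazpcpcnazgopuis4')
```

['nazpcpcnazgopuis4']

Walking the string: at [1:18] → 'nazpcpcnazgopuis4'.
With no groups in the pattern, `findall` gives back each whole match — 1 here.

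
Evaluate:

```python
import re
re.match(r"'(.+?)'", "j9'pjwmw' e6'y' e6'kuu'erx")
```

None

`match` is anchored at position 0; if the pattern doesn't fit there, it returns None.
Here the string doesn't start with a match, so the call returns None.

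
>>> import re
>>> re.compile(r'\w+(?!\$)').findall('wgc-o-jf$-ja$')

['wgc', 'o', 'j', 'j']

The negative lookaround is zero-width — it rules out positions where the adjacent text would match, without consuming anything.
Walking the string: at [0:3] → 'wgc'; at [4:5] → 'o'; at [6:7] → 'j'; at [10:11] → 'j'.
With no groups in the pattern, `findall` gives back each whole match — 4 here.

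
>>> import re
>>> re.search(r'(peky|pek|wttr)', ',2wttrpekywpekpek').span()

The match spans [2:6] → 'wttr'.

(2, 6)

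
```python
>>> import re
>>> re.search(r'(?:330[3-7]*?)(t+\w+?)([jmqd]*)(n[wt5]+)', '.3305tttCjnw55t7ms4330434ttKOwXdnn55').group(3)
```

'nw55t'

Pattern: the literal '330', then zero or more of a character in [3-7] (lazy) (non-capturing group); then one or more of the literal 't', then one or more of a word character (lazy) (captured); then zero or more of one of [jmqd] (captured); then a literal 'n', then one or more of one of [wt5] (captured).
Because the quantifier is non-greedy, it stops expanding at the earliest point where the rest of the pattern can succeed.
`search` walks the string left to right and returns the first match it finds.
The match spans [1:15] → '3305tttCjnw55t'.
Captured: group 1 = 'tttC', group 2 = 'j', group 3 = 'nw55t'.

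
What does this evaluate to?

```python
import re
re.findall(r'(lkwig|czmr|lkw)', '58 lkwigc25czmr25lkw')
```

['lkwig', 'czmr', 'lkw']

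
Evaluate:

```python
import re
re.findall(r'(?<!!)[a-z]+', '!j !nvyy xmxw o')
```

Because the assertion is negative and zero-width, positions next to the forbidden text are skipped.
Matches: at [5:8] → 'vyy'; at [9:13] → 'xmxw'; at [14:15] → 'o'.
`findall` yields the raw match text (3 of them) because the pattern has no groups.

['vyy', 'xmxw', 'o']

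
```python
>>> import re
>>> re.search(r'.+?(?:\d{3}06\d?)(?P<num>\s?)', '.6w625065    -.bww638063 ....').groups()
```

(' ',)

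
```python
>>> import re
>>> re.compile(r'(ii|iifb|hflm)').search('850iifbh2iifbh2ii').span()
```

Branches in `(...|...)` are attempted left-to-right; the first branch that allows the whole pattern to succeed is taken.
The match spans [3:5] → 'ii'.

(3, 5)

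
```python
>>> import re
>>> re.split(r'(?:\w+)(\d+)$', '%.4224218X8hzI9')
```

With a capturing group present, the delimiter's captured portion is kept in the result list.

['%.', '9', '']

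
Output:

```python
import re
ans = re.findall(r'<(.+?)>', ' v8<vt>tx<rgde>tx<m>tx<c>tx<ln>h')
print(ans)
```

A `+?`/`*?`/`{m,n}?` starts at its minimum and grows only as far as needed for what follows to match.
Walking the string: at [3:7] match '<vt>', group 1 = 'vt'; at [9:15] match '<rgde>', group 1 = 'rgde'; at [17:20] match '<m>', group 1 = 'm'; at [22:25] match '<c>', group 1 = 'c'; at [27:31] match '<ln>', group 1 = 'ln'.
One capturing group, so `findall` returns just the captured substring from each match — 5 in all.

['vt', 'rgde', 'm', 'c', 'ln']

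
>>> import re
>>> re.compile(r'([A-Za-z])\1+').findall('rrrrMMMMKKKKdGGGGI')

After group 1 captures some text, `\1` only succeeds where that same text appears again.
Walking the string: at [0:4] match 'rrrr', group 1 = 'r'; at [4:8] match 'MMMM', group 1 = 'M'; at [8:12] match 'KKKK', group 1 = 'K'; at [13:17] match 'GGGG', group 1 = 'G'.
With a single group, `findall` returns only what that group captured — 4 items.

['r', 'M', 'K', 'G']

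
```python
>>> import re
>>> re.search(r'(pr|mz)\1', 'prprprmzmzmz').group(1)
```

'pr'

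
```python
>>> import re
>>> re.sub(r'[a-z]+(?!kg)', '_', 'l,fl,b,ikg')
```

'_,_,_,_'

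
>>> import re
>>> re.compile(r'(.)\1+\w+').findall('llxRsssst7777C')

['l']

A backreference is literal: `\1` must see the identical characters the first group matched.
One capturing group, so `findall` returns just the captured substring from the one match — 1 in all.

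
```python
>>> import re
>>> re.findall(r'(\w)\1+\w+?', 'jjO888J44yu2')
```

['j', '8', '4']

After group 1 captures some text, `\1` only succeeds where that same text appears again.
Matches: at [0:3] match 'jjO', group 1 = 'j'; at [3:7] match '888J', group 1 = '8'; at [7:10] match '44y', group 1 = '4'.
`findall` collects group 1 from each match (3 total).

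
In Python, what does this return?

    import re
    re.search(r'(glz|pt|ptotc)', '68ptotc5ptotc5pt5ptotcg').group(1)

The match spans [2:4] → 'pt'.
Captured: group 1 = 'pt'.

'pt'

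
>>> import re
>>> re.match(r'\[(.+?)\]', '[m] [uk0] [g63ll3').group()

'[m]'

Lazy quantifiers expand one character at a time until the remainder of the pattern can match.
`re.match` only tries the pattern at the start of the string.
The match spans [0:3] → '[m]'.
Captured: group 1 = 'm'.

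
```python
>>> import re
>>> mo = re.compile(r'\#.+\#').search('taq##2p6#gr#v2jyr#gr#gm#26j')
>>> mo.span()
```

`re.search` tries every starting position until one works.
The match spans [3:24] → '##2p6#gr#v2jyr#gr#gm#'.

(3, 24)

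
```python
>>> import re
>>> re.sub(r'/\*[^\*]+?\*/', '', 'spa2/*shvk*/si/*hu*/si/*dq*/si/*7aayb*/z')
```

Matches: at [4:12] → '/*shvk*/'; at [14:20] → '/*hu*/'; at [22:28] → '/*dq*/'; at [30:39] → '/*7aayb*/'.
`sub` substitutes '' at each match site.

'spa2sisisiz'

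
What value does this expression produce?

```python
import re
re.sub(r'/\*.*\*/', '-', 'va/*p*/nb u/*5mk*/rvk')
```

'va-rvk'

Matches: at [2:18] → '/*p*/nb u/*5mk*/'.
Every occurrence is swapped for '-'.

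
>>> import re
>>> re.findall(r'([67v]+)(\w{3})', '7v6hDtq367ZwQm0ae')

[('7v6', 'hDt'), ('67', 'ZwQ')]

Pattern: one or more of one of [67v] (captured); then exactly 3 of a word character (captured).
Scanning left to right: at [0:6] match '7v6hDt', groups = ('7v6', 'hDt'); at [8:13] match '67ZwQ', groups = ('67', 'ZwQ').
`findall` packs the 2 group values into a tuple for every match.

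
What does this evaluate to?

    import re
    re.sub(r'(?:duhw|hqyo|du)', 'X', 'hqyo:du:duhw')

'X:X:X'

Alternation isn't longest-match — the leftmost alternative that fits at this position is chosen.
Matches: at [0:4] → 'hqyo'; at [5:7] → 'du'; at [8:12] → 'duhw'.
Every occurrence is swapped for 'X'.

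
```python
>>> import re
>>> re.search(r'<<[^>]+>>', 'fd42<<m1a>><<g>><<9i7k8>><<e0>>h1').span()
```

(4, 11)

`search` walks the string left to right and returns the first match it finds.
The match spans [4:11] → '<<m1a>>'.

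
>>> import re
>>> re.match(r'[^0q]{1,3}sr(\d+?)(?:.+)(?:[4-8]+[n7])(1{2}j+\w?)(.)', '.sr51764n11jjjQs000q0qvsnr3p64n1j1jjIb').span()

`re.match` only tries the pattern at the start of the string.
The match spans [0:16] → '.sr51764n11jjjQs'.

(0, 16)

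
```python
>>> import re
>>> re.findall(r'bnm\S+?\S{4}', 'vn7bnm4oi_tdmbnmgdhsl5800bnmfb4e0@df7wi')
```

The pattern matches the literal 'bnm', then one or more of a non-whitespace character (lazy); then exactly 4 of a non-whitespace character.
With no groups in the pattern, `findall` gives back each whole match — 3 here.

['bnm4oi_t', 'bnmgdhsl', 'bnmfb4e0']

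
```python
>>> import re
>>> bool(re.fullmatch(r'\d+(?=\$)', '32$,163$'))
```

False

`fullmatch` succeeds only if the pattern covers the string from start to end.
Here the pattern can't cover the whole string, so the call returns None, and `bool(None)` is False.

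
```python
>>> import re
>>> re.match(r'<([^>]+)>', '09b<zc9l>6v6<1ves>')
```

None

`re.match` won't scan ahead — the pattern has to work from the very first character.
Here the string doesn't start with a match, so the call returns None.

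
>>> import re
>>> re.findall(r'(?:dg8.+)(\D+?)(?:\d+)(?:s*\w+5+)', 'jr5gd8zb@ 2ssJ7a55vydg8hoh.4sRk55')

The pattern matches the literal 'dg8', then one or more of any character (non-capturing group); then one or more of a non-digit (lazy) (captured); then one or more of a digit (non-capturing group); then zero or more of a literal 's', then one or more of a word character, then one or more of a literal '5' (non-capturing group).
Scanning left to right: at [20:33] match 'dg8hoh.4sRk55', group 1 = '.'.
One capturing group, so `findall` returns just the captured substring from the one match — 1 in all.

['.']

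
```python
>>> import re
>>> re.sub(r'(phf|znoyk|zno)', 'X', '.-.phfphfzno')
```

'.-.XXX'

Every occurrence is swapped for 'X'.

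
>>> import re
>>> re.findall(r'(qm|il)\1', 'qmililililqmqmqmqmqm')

After group 1 captures some text, `\1` only succeeds where that same text appears again.
Scanning left to right: at [2:6] match 'ilil', group 1 = 'il'; at [6:10] match 'ilil', group 1 = 'il'; at [10:14] match 'qmqm', group 1 = 'qm'; at [14:18] match 'qmqm', group 1 = 'qm'.
With a single group, `findall` returns only what that group captured — 4 items.

['il', 'il', 'qm', 'qm']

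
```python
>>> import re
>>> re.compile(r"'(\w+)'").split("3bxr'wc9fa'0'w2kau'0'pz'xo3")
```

Matches to split on: at [4:11] → "'wc9fa'"; at [12:19] → "'w2kau'"; at [20:24] → "'pz'".
With a capturing group present, the delimiter's captured portion is kept in the result list.

['3bxr', 'wc9fa', '0', 'w2kau', '0', 'pz', 'xo3']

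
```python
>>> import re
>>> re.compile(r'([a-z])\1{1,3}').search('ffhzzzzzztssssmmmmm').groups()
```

('f',)

`\1` has to match the exact text group 1 already captured.
`search` walks the string left to right and returns the first match it finds.
The match spans [0:2] → 'ff'.
Captured: group 1 = 'f'.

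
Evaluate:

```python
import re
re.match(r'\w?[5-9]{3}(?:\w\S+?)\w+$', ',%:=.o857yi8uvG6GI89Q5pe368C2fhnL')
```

None

This matches optionally a word character, then exactly 3 of a character in [5-9]; then a word character, then one or more of a non-whitespace character (lazy) (non-capturing group); then one or more of a word character; then anchored at the end.
`match` is anchored at position 0; if the pattern doesn't fit there, it returns None.
Here position 0 doesn't satisfy it, so the call returns None.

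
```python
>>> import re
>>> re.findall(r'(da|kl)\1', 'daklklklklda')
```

After group 1 captures some text, `\1` only succeeds where that same text appears again.
Scanning left to right: at [2:6] match 'klkl', group 1 = 'kl'; at [6:10] match 'klkl', group 1 = 'kl'.
One capturing group, so `findall` returns just the captured substring from each match — 2 in all.

['kl', 'kl']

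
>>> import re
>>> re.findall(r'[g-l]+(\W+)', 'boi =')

[' =']

The pattern matches one or more of a character in [g-l]; then one or more of a non-word character (captured).
Walking the string: at [2:5] match 'i =', group 1 = ' ='.
`findall` collects group 1 from the one match (1 total).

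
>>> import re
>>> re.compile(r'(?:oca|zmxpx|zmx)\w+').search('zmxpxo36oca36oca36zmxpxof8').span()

(0, 26)

`search` walks the string left to right and returns the first match it finds.
The match spans [0:26] → 'zmxpxo36oca36oca36zmxpxof8'.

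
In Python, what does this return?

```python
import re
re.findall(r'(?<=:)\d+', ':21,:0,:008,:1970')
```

['21', '0', '008', '1970']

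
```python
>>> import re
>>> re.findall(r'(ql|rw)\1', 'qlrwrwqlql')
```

['rw', 'ql']

The backreference `\1` re-matches whatever the first group consumed, character for character.
Matches: at [2:6] match 'rwrw', group 1 = 'rw'; at [6:10] match 'qlql', group 1 = 'ql'.
`findall` collects group 1 from each match (2 total).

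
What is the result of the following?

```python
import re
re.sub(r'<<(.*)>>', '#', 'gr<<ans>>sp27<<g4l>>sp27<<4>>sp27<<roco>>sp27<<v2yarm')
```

'gr#sp27<<v2yarm'

Matches: at [2:41] → '<<ans>>sp27<<g4l>>sp27<<4>>sp27<<roco>>'.
`sub` substitutes '#' at each match site.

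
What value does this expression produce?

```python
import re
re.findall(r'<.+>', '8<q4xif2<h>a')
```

['<q4xif2<h>']

Scanning left to right: at [1:11] → '<q4xif2<h>'.
No capturing groups, so `findall` returns the 1 full match string.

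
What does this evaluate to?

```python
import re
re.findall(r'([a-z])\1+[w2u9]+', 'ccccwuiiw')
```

['c', 'i']

`\1` is not a pattern — it's the concrete string captured by group 1, re-applied verbatim.
Scanning left to right: at [0:6] match 'ccccwu', group 1 = 'c'; at [6:9] match 'iiw', group 1 = 'i'.
`findall` collects group 1 from each match (2 total).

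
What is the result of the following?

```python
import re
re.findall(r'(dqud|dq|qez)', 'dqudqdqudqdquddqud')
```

`|` is ordered: at each position the engine commits to the first alternative that works.
Because there's exactly one group, `findall` drops the full match and keeps group 1 from each hit.

['dqud', 'dqud', 'dqud', 'dqud']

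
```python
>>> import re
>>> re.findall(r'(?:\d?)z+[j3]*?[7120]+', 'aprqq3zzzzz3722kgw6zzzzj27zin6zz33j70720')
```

['3zzzzz3722', '6zzzzj27', '6zz33j70720']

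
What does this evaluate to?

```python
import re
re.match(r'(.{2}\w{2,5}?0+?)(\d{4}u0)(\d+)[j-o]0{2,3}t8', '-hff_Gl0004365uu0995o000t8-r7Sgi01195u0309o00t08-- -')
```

None

This matches exactly 2 of any character, then 2 to 5 of a word character (lazy), then one or more of the literal '0' (lazy) (captured); then exactly 4 of a digit, then the literal 'u0' (captured); then one or more of a digit (captured); then a character in [j-o], then 2 to 3 of a literal '0', then the literal 't8'.
`re.match` won't scan ahead — the pattern has to work from the very first character.
Here position 0 doesn't satisfy it, so the call returns None.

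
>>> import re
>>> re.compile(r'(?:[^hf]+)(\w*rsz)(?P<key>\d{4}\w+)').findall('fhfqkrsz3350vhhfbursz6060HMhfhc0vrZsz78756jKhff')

This matches one or more of any character except [hf] (non-capturing group); then zero or more of a word character, then the literal 'rsz' (captured); then exactly 4 of a digit, then one or more of a word character (captured as 'key').
With 2 capturing groups, `findall` returns a 2-tuple per match.

[('hhfbursz', '6060HMhfhc0vrZsz78756jKhff')]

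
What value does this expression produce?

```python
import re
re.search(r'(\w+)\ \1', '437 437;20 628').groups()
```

`\1` is not a pattern — it's the concrete string captured by group 1, re-applied verbatim.
Unlike `match`, `search` isn't anchored — it looks for the pattern anywhere in the string.
The match spans [0:7] → '437 437'.
Captured: group 1 = '437'.

('437',)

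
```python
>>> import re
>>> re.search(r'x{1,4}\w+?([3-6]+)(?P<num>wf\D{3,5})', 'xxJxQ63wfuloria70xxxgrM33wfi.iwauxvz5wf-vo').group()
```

'xxJxQ63wfulori'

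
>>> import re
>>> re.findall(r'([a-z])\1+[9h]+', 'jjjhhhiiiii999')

['j', 'i']

A backreference is literal: `\1` must see the identical characters the first group matched.
With a single group, `findall` returns only what that group captured — 2 items.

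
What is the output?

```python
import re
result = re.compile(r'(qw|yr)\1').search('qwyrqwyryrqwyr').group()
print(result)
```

yryr

`\1` is not a pattern — it's the concrete string captured by group 1, re-applied verbatim.
`re.search` scans for the first position where the pattern succeeds.
The match spans [6:10] → 'yryr'.
Captured: group 1 = 'yr'.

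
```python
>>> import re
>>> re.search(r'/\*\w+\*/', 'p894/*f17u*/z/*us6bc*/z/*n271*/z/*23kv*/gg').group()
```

Unlike `match`, `search` isn't anchored — it looks for the pattern anywhere in the string.
The match spans [4:12] → '/*f17u*/'.

'/*f17u*/'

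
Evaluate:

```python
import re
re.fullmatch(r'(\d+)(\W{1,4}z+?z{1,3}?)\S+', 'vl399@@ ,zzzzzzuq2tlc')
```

None

This matches one or more of a digit (captured); then 1 to 4 of a non-word character, then one or more of a literal 'z' (lazy), then 1 to 3 of the literal 'z' (lazy) (captured); then one or more of a non-whitespace character.
`fullmatch` succeeds only if the pattern covers the string from start to end.
Here the string isn't matched end-to-end, so the call returns None.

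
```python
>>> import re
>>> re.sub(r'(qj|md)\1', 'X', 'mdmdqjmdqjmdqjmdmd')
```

'XqjmdqjmdqjX'

After group 1 captures some text, `\1` only succeeds where that same text appears again.
Matches: at [0:4] → 'mdmd'; at [14:18] → 'mdmd'.
Each match is replaced by 'X'.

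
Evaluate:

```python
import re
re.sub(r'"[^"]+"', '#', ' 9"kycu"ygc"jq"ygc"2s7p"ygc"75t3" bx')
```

' 9#ygc#ygc#ygc# bx'

Matches: at [2:8] → '"kycu"'; at [11:15] → '"jq"'; at [18:24] → '"2s7p"'; at [27:33] → '"75t3"'.
Every occurrence is swapped for '#'.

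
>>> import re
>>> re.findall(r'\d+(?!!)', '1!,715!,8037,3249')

['71', '8037', '3249']

The negative lookahead/lookbehind blocks any match where the forbidden context is present.
No capturing groups, so `findall` returns the 3 full match strings.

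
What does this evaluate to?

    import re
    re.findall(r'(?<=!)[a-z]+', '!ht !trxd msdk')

['ht', 'trxd']

Because the assertion is zero-width, the text it checks is not consumed and won't appear in the result.
Since nothing is captured, `findall` lists the 2 matched substrings directly.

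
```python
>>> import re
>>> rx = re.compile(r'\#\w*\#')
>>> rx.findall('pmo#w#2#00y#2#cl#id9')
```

['#w#', '#00y#', '#cl#']

Matches: at [3:6] → '#w#'; at [7:12] → '#00y#'; at [13:17] → '#cl#'.
With no groups in the pattern, `findall` gives back each whole match — 3 here.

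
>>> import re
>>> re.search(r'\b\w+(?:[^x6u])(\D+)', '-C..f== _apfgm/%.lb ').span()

This matches a word boundary (`\b`, zero-width); then one or more of a word character; then any character except [x6u] (non-capturing group); then one or more of a non-digit (captured).
Unlike `match`, `search` isn't anchored — it looks for the pattern anywhere in the string.
The match spans [1:20] → 'C..f== _apfgm/%.lb '.
Captured: group 1 = '.f== _apfgm/%.lb '.

(1, 20)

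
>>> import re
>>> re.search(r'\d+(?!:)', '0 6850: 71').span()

(0, 1)

The negative lookaround is zero-width — it rules out positions where the adjacent text would match, without consuming anything.
`search` walks the string left to right and returns the first match it finds.
The match spans [0:1] → '0'.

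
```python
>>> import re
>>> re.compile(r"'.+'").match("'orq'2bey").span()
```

(0, 5)

With `match`, the pattern is implicitly anchored at the beginning.
The match spans [0:5] → "'orq'".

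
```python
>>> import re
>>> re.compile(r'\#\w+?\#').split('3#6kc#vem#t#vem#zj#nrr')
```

Matches to split on: at [1:6] → '#6kc#'; at [9:12] → '#t#'; at [15:19] → '#zj#'.
`split` removes every match and returns the 4 fragments in between.

['3', 'vem', 'vem', 'nrr']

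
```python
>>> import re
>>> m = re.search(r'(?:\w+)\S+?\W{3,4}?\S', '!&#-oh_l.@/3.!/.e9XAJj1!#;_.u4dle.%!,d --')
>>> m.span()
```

(4, 16)

Pattern: one or more of a word character (non-capturing group); then one or more of a non-whitespace character (lazy); then 3 to 4 of a non-word character (lazy), then a non-whitespace character.
A `+?`/`*?`/`{m,n}?` starts at its minimum and grows only as far as needed for what follows to match.
Unlike `match`, `search` isn't anchored — it looks for the pattern anywhere in the string.
The match spans [4:16] → 'oh_l.@/3.!/.'.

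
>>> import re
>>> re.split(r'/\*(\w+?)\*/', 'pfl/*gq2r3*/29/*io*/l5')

['pfl', 'gq2r3', '29', 'io', 'l5']

Matches to split on: at [3:12] → '/*gq2r3*/'; at [14:20] → '/*io*/'.
With a capturing group present, the delimiter's captured portion is kept in the result list.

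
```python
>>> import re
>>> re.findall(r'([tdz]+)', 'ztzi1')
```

Pattern: one or more of one of [tdz] (captured).
Matches: at [0:3] match 'ztz', group 1 = 'ztz'.
`findall` collects group 1 from the one match (1 total).

['ztz']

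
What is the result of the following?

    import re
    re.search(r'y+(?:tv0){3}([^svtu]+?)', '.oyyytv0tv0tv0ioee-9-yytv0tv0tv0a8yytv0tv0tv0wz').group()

'yyytv0tv0tv0i'

The pattern matches one or more of the literal 'y', then the literal 'tv0' repeated 3 times; then one or more of any character except [svtu] (lazy) (captured).
Unlike `match`, `search` isn't anchored — it looks for the pattern anywhere in the string.
The match spans [2:15] → 'yyytv0tv0tv0i'.
Captured: group 1 = 'i'.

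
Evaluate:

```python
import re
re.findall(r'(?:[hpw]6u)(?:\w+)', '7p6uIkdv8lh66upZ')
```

['p6uIkdv8lh66upZ']

Since nothing is captured, `findall` lists the 1 matched substring directly.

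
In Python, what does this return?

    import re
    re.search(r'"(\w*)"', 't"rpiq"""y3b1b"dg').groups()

The match spans [1:7] → '"rpiq"'.
Captured: group 1 = 'rpiq'.

('rpiq',)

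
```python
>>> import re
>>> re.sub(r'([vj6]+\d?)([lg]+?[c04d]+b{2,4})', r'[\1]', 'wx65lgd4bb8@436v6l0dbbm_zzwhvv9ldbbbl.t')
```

'wx[65]8@43[6v6]m_zzwh[vv9]l.t'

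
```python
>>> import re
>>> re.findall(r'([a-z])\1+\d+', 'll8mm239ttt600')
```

['l', 'm', 't']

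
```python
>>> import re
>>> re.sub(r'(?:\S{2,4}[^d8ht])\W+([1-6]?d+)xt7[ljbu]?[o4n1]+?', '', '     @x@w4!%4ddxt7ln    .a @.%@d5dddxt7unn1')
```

Each match is replaced by ''.

'         .a @.%@d5dddxt7unn1'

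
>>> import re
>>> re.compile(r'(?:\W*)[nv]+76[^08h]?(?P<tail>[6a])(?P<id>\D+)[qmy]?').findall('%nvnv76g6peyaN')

[('6', 'peyaN')]

The pattern matches zero or more of a non-word character (non-capturing group); then one or more of one of [nv]; then the literal '76', then optionally any character except [08h]; then one of [6a] (captured as 'tail'); then one or more of a non-digit (captured as 'id'); then optionally one of [qmy].
Walking the string: at [0:14] match '%nvnv76g6peyaN', groups = ('6', 'peyaN').
Multiple groups make `findall` return tuples — one 2-tuple for the one match.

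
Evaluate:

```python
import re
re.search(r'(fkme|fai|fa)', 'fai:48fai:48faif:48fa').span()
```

(0, 3)

The regex engine tests alternatives in the order written; an earlier branch that matches wins even if a later one would match more.
Unlike `match`, `search` isn't anchored — it looks for the pattern anywhere in the string.
The match spans [0:3] → 'fai'.
Captured: group 1 = 'fai'.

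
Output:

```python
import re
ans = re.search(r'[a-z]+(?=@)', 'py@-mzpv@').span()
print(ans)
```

(0, 2)

Lookahead/lookbehind check context without consuming it, so the matched span excludes the asserted characters.
`search` walks the string left to right and returns the first match it finds.
The match spans [0:2] → 'py'.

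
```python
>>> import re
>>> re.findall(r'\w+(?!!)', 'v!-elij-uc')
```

The negative lookaround is zero-width — it rules out positions where the adjacent text would match, without consuming anything.
Scanning left to right: at [3:7] → 'elij'; at [8:10] → 'uc'.
With no groups in the pattern, `findall` gives back each whole match — 2 here.

['elij', 'uc']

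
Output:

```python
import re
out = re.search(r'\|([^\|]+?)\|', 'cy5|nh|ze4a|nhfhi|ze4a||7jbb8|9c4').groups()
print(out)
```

('nh',)

Unlike `match`, `search` isn't anchored — it looks for the pattern anywhere in the string.
The match spans [3:7] → '|nh|'.
Captured: group 1 = 'nh'.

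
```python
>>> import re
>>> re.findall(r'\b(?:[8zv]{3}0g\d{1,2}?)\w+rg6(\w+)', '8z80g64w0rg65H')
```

['5H']

The pattern matches a word boundary (`\b`, zero-width); then exactly 3 of one of [8zv], then the literal '0g', then 1 to 2 of a digit (lazy) (non-capturing group); then one or more of a word character, then the literal 'rg6'; then one or more of a word character (captured).
Walking the string: at [0:14] match '8z80g64w0rg65H', group 1 = '5H'.
`findall` collects group 1 from the one match (1 total).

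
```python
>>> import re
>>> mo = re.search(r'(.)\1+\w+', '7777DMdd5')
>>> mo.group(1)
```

The backreference `\1` re-matches whatever the first group consumed, character for character.
`search` walks the string left to right and returns the first match it finds.
The match spans [0:9] → '7777DMdd5'.
Captured: group 1 = '7'.

'7'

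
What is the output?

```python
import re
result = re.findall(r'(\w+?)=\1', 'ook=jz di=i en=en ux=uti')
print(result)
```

`\1` is not a pattern — it's the concrete string captured by group 1, re-applied verbatim.
Matches: at [8:11] match 'i=i', group 1 = 'i'; at [12:17] match 'en=en', group 1 = 'en'.
With a single group, `findall` returns only what that group captured — 2 items.

['i', 'en']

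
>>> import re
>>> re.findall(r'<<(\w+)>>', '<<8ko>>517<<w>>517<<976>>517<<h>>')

With a single group, `findall` returns only what that group captured — 4 items.

['8ko', 'w', '976', 'h']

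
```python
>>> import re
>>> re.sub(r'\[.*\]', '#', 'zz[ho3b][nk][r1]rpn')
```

'zz#rpn'

`sub` substitutes '#' at each match site.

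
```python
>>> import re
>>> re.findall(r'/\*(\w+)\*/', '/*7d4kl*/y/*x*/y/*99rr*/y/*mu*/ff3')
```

['7d4kl', 'x', '99rr', 'mu']

One capturing group, so `findall` returns just the captured substring from each match — 4 in all.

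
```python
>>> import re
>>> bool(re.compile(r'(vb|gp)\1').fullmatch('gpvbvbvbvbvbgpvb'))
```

False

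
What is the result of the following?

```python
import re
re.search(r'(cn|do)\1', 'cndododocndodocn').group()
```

`\1` has to match the exact text group 1 already captured.
`re.search` tries every starting position until one works.
The match spans [2:6] → 'dodo'.
Captured: group 1 = 'do'.

'dodo'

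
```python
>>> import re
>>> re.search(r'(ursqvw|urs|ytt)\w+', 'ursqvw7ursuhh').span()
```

(0, 13)

`re.search` scans for the first position where the pattern succeeds.
The match spans [0:13] → 'ursqvw7ursuhh'.
Captured: group 1 = 'ursqvw'.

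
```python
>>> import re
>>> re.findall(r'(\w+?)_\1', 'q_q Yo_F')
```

The backreference `\1` re-matches whatever the first group consumed, character for character.
With a single group, `findall` returns only what that group captured — 1 item.

['q']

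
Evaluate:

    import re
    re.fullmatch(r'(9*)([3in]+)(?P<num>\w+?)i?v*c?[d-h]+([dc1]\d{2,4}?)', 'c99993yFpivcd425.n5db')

None

Pattern: zero or more of a literal '9' (captured); then one or more of one of [3in] (captured); then one or more of a word character (lazy) (captured as 'num'); then optionally a literal 'i', then zero or more of a literal 'v', then optionally the literal 'c'; then one or more of a character in [d-h]; then one of [dc1], then 2 to 4 of a digit (lazy) (captured).
`re.fullmatch` is like wrapping the pattern in `^…$` (in single-line mode).
Here the pattern can't cover the whole string, so the call returns None.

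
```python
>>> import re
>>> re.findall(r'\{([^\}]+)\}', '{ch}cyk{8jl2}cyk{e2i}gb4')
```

['ch', '8jl2', 'e2i']

Scanning left to right: at [0:4] match '{ch}', group 1 = 'ch'; at [7:13] match '{8jl2}', group 1 = '8jl2'; at [16:21] match '{e2i}', group 1 = 'e2i'.
One capturing group, so `findall` returns just the captured substring from each match — 3 in all.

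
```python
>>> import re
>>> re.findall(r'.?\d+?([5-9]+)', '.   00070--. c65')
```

['7', '5']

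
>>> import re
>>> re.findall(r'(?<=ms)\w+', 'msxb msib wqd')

Because the assertion is zero-width, the text it checks is not consumed and won't appear in the result.
Scanning left to right: at [2:4] → 'xb'; at [7:9] → 'ib'.
Since nothing is captured, `findall` lists the 2 matched substrings directly.

['xb', 'ib']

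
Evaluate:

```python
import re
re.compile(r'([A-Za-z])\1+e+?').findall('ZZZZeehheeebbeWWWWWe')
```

`\1` has to match the exact text group 1 already captured.
Scanning left to right: at [0:5] match 'ZZZZe', group 1 = 'Z'; at [6:9] match 'hhe', group 1 = 'h'; at [11:14] match 'bbe', group 1 = 'b'; at [14:20] match 'WWWWWe', group 1 = 'W'.
Because there's exactly one group, `findall` drops the full match and keeps group 1 from each hit.

['Z', 'h', 'b', 'W']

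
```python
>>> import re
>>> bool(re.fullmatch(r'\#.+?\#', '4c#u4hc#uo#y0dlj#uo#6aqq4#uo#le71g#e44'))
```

`re.fullmatch` is like wrapping the pattern in `^…$` (in single-line mode).
Here the pattern can't cover the whole string, so the call returns None, and `bool(None)` is False.

False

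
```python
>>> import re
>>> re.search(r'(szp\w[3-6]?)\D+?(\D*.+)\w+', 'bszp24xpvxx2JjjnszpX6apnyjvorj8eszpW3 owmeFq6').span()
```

Pattern: the literal 'szp', then a word character, then optionally a character in [3-6] (captured); then one or more of a non-digit (lazy); then zero or more of a non-digit, then one or more of any character (captured); then one or more of a word character.
Unlike `match`, `search` isn't anchored — it looks for the pattern anywhere in the string.
The match spans [1:45] → 'szp24xpvxx2JjjnszpX6apnyjvorj8eszpW3 owmeFq6'.
Captured: group 1 = 'szp24', group 2 = 'pvxx2JjjnszpX6apnyjvorj8eszpW3 owmeFq'.

(1, 45)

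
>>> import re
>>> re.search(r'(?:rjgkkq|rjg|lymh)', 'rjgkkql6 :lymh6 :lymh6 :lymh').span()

(0, 6)

The regex engine tests alternatives in the order written; an earlier branch that matches wins even if a later one would match more.
The match spans [0:6] → 'rjgkkq'.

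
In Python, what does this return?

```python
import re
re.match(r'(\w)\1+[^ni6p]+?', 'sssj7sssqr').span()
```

(0, 4)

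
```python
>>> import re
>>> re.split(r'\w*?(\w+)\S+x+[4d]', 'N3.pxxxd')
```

['', 'N3', '']

Pattern: zero or more of a word character (lazy); then one or more of a word character (captured); then one or more of a non-whitespace character, then one or more of the literal 'x', then one of [4d].
Matches to split on: at [0:8] → 'N3.pxxxd'.
With a capturing group present, the delimiter's captured portion is kept in the result list.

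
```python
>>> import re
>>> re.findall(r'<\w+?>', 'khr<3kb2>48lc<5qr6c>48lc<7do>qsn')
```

['<3kb2>', '<5qr6c>', '<7do>']

No capturing groups, so `findall` returns the 3 full match strings.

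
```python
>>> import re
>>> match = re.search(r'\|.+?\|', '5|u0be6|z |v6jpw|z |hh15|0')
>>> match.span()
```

The match spans [1:8] → '|u0be6|'.

(1, 8)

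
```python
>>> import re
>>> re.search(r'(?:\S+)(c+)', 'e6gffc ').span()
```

(0, 6)

Pattern: one or more of a non-whitespace character (non-capturing group); then one or more of a literal 'c' (captured).
Unlike `match`, `search` isn't anchored — it looks for the pattern anywhere in the string.
The match spans [0:6] → 'e6gffc'.
Captured: group 1 = 'c'.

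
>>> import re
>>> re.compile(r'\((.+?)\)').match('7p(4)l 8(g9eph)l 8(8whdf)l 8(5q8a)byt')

`re.match` only tries the pattern at the start of the string.
Here position 0 doesn't satisfy it, so the call returns None.

None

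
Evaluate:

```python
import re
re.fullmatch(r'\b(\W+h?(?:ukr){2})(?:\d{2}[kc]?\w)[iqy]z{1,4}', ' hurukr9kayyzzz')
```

None

This matches a word boundary (`\b`, zero-width); then one or more of a non-word character, then optionally a literal 'h', then the literal 'ukr' repeated 2 times (captured); then exactly 2 of a digit, then optionally one of [kc], then a word character (non-capturing group); then one of [iqy], then 1 to 4 of a literal 'z'.
For `fullmatch`, every character of the input must be accounted for by the pattern.
Here the pattern can't cover the whole string, so the call returns None.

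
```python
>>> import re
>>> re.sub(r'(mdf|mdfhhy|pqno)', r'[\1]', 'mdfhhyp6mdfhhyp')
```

Alternation tries branches left to right and keeps the first one that lets the overall match succeed at that position.
Matches: at [0:3] → 'mdf'; at [8:11] → 'mdf'.
Each match is replaced using the text its own group 1 captured.

'[mdf]hhyp6[mdf]hhyp'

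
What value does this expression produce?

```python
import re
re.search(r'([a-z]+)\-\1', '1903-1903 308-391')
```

After group 1 captures some text, `\1` only succeeds where that same text appears again.
`re.search` scans for the first position where the pattern succeeds.
Here nothing in the string fits, so the call returns None.

None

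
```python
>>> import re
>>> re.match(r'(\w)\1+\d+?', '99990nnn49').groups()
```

('9',)

The match spans [0:5] → '99990'.
Captured: group 1 = '9'.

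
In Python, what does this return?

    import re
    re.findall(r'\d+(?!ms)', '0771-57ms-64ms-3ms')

['0771', '5', '6']

Because the assertion is negative and zero-width, positions next to the forbidden text are skipped.
Walking the string: at [0:4] → '0771'; at [5:6] → '5'; at [10:11] → '6'.
With no groups in the pattern, `findall` gives back each whole match — 3 here.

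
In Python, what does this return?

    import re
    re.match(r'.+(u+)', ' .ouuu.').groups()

('u',)

Pattern: one or more of any character; then one or more of a literal 'u' (captured).
`re.match` only tries the pattern at the start of the string.
The match spans [0:6] → ' .ouuu'.
Captured: group 1 = 'u'.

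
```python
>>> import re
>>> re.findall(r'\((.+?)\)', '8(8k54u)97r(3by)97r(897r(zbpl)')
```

['8k54u', '3by', '897r(zbpl']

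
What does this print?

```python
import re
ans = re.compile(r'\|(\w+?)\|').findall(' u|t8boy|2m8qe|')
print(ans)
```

['t8boy']

Because there's exactly one group, `findall` drops the full match and keeps group 1 from the one hit.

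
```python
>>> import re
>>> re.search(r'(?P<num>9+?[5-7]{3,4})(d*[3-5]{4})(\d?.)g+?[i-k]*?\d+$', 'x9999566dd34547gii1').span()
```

Pattern: one or more of the literal '9' (lazy), then 3 to 4 of a character in [5-7] (captured as 'num'); then zero or more of the literal 'd', then exactly 4 of a character in [3-5] (captured); then optionally a digit, then any character (captured); then one or more of the literal 'g' (lazy), then zero or more of a character in [i-k] (lazy), then one or more of a digit; then anchored at the end.
`search` walks the string left to right and returns the first match it finds.
The match spans [1:19] → '9999566dd34547gii1'.
Captured: group 1 = '9999566', group 2 = 'dd3454', group 3 = '7'.

(1, 19)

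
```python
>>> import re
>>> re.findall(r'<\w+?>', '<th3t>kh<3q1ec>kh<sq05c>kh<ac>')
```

['<th3t>', '<3q1ec>', '<sq05c>', '<ac>']

Scanning left to right: at [0:6] → '<th3t>'; at [8:15] → '<3q1ec>'; at [17:24] → '<sq05c>'; at [26:30] → '<ac>'.
`findall` yields the raw match text (4 of them) because the pattern has no groups.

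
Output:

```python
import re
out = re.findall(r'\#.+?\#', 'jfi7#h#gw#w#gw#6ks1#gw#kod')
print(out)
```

['#h#', '#w#', '#6ks1#']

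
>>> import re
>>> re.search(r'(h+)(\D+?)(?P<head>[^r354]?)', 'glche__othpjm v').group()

This matches one or more of a literal 'h' (captured); then one or more of a non-digit (lazy) (captured); then optionally any character except [r354] (captured as 'head').
The match spans [3:6] → 'he_'.

'he_'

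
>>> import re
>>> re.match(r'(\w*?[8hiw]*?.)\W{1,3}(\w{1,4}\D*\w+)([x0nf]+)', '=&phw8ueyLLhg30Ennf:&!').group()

'=&phw8ueyLLhg30Ennf'

The pattern matches zero or more of a word character (lazy), then zero or more of one of [8hiw] (lazy), then any character (captured); then 1 to 3 of a non-word character; then 1 to 4 of a word character, then zero or more of a non-digit, then one or more of a word character (captured); then one or more of one of [x0nf] (captured).
With `match`, the pattern is implicitly anchored at the beginning.
The match spans [0:19] → '=&phw8ueyLLhg30Ennf'.
Captured: group 1 = '=', group 2 = 'phw8ueyLLhg30Enn', group 3 = 'f'.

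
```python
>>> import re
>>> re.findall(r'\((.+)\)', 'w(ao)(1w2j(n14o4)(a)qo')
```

['ao)(1w2j(n14o4)(a']

Matches: at [1:20] match '(ao)(1w2j(n14o4)(a)', group 1 = 'ao)(1w2j(n14o4)(a'.
One capturing group, so `findall` returns just the captured substring from the one match — 1 in all.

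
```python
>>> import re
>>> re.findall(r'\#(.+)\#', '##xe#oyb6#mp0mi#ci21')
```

['#xe#oyb6#mp0mi']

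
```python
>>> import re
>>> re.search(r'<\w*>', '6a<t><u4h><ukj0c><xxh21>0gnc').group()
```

'<t>'

`re.search` scans for the first position where the pattern succeeds.
The match spans [2:5] → '<t>'.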